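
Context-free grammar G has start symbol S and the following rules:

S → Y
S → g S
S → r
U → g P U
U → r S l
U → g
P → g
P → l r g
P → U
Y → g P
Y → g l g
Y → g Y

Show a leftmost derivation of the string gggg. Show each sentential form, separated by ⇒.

S ⇒ gS ⇒ gY ⇒ ggY ⇒ gggP ⇒ gggU ⇒ gggg

S ⇒ gS   [S → g S]
gS ⇒ gY   [S → Y]
gY ⇒ ggY   [Y → g Y]
ggY ⇒ gggP   [Y → g P]
gggP ⇒ gggU   [P → U]
gggU ⇒ gggg   [U → g]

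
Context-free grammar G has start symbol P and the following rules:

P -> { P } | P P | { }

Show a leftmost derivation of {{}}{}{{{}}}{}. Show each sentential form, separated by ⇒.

P ⇒ PP ⇒ PPP ⇒ {P}PP ⇒ {{}}PP ⇒ {{}}PPP ⇒ {{}}{}PP ⇒ {{}}{}{P}P ⇒ {{}}{}{{P}}P ⇒ {{}}{}{{{}}}P ⇒ {{}}{}{{{}}}{}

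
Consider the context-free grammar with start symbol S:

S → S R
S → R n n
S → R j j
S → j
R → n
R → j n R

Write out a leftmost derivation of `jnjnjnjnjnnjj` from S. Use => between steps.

S=>Rjj=>jnRjj=>jnjnRjj=>jnjnjnRjj=>jnjnjnjnRjj=>jnjnjnjnjnRjj=>jnjnjnjnjnnjj

S => Rjj   [S → R j j]
Rjj => jnRjj   [R → j n R]
jnRjj => jnjnRjj   [R → j n R]
jnjnRjj => jnjnjnRjj   [R → j n R]
jnjnjnRjj => jnjnjnjnRjj   [R → j n R]
jnjnjnjnRjj => jnjnjnjnjnRjj   [R → j n R]
jnjnjnjnjnRjj => jnjnjnjnjnnjj   [R → n]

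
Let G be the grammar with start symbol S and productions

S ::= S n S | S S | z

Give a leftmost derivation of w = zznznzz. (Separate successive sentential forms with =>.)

S => SS => SSS => zSS => zSnSS => zSnSnSS => zznSnSS => zznznSS => zznznzS => zznznzz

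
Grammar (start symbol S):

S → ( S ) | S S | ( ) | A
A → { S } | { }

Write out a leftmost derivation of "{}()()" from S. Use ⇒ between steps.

S ⇒ SS   [S → S S]
SS ⇒ SSS   [S → S S]
SSS ⇒ ASS   [S → A]
ASS ⇒ {}SS   [A → { }]
{}SS ⇒ {}()S   [S → ( )]
{}()S ⇒ {}()()   [S → ( )]

S ⇒ SS ⇒ SSS ⇒ ASS ⇒ {}SS ⇒ {}()S ⇒ {}()()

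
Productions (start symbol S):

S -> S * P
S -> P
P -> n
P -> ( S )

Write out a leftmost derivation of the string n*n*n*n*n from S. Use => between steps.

S=>S*P=>S*P*P=>S*P*P*P=>S*P*P*P*P=>P*P*P*P*P=>n*P*P*P*P=>n*n*P*P*P=>n*n*n*P*P=>n*n*n*n*P=>n*n*n*n*n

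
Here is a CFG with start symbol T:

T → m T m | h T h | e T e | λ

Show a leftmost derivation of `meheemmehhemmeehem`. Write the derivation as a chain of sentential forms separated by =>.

T=>mTm=>meTem=>mehThem=>meheTehem=>meheeTeehem=>meheemTmeehem=>meheemmTmmeehem=>meheemmeTemmeehem=>meheemmehThemmeehem=>meheemmehhemmeehem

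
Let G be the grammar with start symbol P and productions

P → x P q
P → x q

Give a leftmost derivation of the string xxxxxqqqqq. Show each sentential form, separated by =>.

P=>xPq=>xxPqq=>xxxPqqq=>xxxxPqqqq=>xxxxxqqqqq

P => xPq   [P → x P q]
xPq => xxPqq   [P → x P q]
xxPqq => xxxPqqq   [P → x P q]
xxxPqqq => xxxxPqqqq   [P → x P q]
xxxxPqqqq => xxxxxqqqqq   [P → x q]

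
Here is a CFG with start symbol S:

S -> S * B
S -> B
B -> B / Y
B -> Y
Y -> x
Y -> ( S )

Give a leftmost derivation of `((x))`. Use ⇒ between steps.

S ⇒ B ⇒ Y ⇒ (S) ⇒ (B) ⇒ (Y) ⇒ ((S)) ⇒ ((B)) ⇒ ((Y)) ⇒ ((x))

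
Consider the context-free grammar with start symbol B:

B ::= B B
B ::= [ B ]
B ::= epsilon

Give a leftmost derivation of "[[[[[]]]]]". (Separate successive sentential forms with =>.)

B => BB => [B]B => [BB]B => [[B]B]B => [[[B]]B]B => [[[[B]]]B]B => [[[[BB]]]B]B => [[[[[B]B]]]B]B => [[[[[]B]]]B]B => [[[[[]]]]B]B => [[[[[]]]]]B => [[[[[]]]]]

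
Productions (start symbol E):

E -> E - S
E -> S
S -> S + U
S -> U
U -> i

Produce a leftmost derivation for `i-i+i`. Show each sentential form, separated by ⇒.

E ⇒ E-S ⇒ S-S ⇒ U-S ⇒ i-S ⇒ i-S+U ⇒ i-U+U ⇒ i-i+U ⇒ i-i+i

E ⇒ E-S   [E -> E - S]
E-S ⇒ S-S   [E -> S]
S-S ⇒ U-S   [S -> U]
U-S ⇒ i-S   [U -> i]
i-S ⇒ i-S+U   [S -> S + U]
i-S+U ⇒ i-U+U   [S -> U]
i-U+U ⇒ i-i+U   [U -> i]
i-i+U ⇒ i-i+i   [U -> i]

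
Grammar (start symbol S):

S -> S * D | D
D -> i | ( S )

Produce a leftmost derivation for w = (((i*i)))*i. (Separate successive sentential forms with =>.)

S => S*D   [S -> S * D]
S*D => D*D   [S -> D]
D*D => (S)*D   [D -> ( S )]
(S)*D => (D)*D   [S -> D]
(D)*D => ((S))*D   [D -> ( S )]
((S))*D => ((D))*D   [S -> D]
((D))*D => (((S)))*D   [D -> ( S )]
(((S)))*D => (((S*D)))*D   [S -> S * D]
(((S*D)))*D => (((D*D)))*D   [S -> D]
(((D*D)))*D => (((i*D)))*D   [D -> i]
(((i*D)))*D => (((i*i)))*D   [D -> i]
(((i*i)))*D => (((i*i)))*i   [D -> i]

S=>S*D=>D*D=>(S)*D=>(D)*D=>((S))*D=>((D))*D=>(((S)))*D=>(((S*D)))*D=>(((D*D)))*D=>(((i*D)))*D=>(((i*i)))*D=>(((i*i)))*i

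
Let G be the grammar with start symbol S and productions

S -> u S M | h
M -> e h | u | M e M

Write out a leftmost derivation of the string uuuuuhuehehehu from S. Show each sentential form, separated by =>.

S => uSM => uuSMM => uuuSMMM => uuuuSMMMM => uuuuuSMMMMM => uuuuuhMMMMM => uuuuuhuMMMM => uuuuuhuehMMM => uuuuuhuehehMM => uuuuuhuehehehM => uuuuuhuehehehu

S => uSM   [S -> u S M]
uSM => uuSMM   [S -> u S M]
uuSMM => uuuSMMM   [S -> u S M]
uuuSMMM => uuuuSMMMM   [S -> u S M]
uuuuSMMMM => uuuuuSMMMMM   [S -> u S M]
uuuuuSMMMMM => uuuuuhMMMMM   [S -> h]
uuuuuhMMMMM => uuuuuhuMMMM   [M -> u]
uuuuuhuMMMM => uuuuuhuehMMM   [M -> e h]
uuuuuhuehMMM => uuuuuhuehehMM   [M -> e h]
uuuuuhuehehMM => uuuuuhuehehehM   [M -> e h]
uuuuuhuehehehM => uuuuuhuehehehu   [M -> u]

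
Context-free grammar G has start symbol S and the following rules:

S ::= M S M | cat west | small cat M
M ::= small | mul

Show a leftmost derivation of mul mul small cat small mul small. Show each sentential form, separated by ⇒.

S ⇒ M S M   [S ::= M S M]
M S M ⇒ mul S M   [M ::= mul]
mul S M ⇒ mul M S M M   [S ::= M S M]
mul M S M M ⇒ mul mul S M M   [M ::= mul]
mul mul S M M ⇒ mul mul small cat M M M   [S ::= small cat M]
mul mul small cat M M M ⇒ mul mul small cat small M M   [M ::= small]
mul mul small cat small M M ⇒ mul mul small cat small mul M   [M ::= mul]
mul mul small cat small mul M ⇒ mul mul small cat small mul small   [M ::= small]

S ⇒ M S M ⇒ mul S M ⇒ mul M S M M ⇒ mul mul S M M ⇒ mul mul small cat M M M ⇒ mul mul small cat small M M ⇒ mul mul small cat small mul M ⇒ mul mul small cat small mul small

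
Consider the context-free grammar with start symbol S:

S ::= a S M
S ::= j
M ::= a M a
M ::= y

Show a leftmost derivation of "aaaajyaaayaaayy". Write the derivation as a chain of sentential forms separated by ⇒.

S ⇒ aSM ⇒ aaSMM ⇒ aaaSMMM ⇒ aaaaSMMMM ⇒ aaaajMMMM ⇒ aaaajyMMM ⇒ aaaajyaMaMM ⇒ aaaajyaaMaaMM ⇒ aaaajyaaaMaaaMM ⇒ aaaajyaaayaaaMM ⇒ aaaajyaaayaaayM ⇒ aaaajyaaayaaayy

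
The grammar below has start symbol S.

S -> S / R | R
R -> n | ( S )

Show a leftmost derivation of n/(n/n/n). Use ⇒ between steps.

S ⇒ S/R   [S -> S / R]
S/R ⇒ R/R   [S -> R]
R/R ⇒ n/R   [R -> n]
n/R ⇒ n/(S)   [R -> ( S )]
n/(S) ⇒ n/(S/R)   [S -> S / R]
n/(S/R) ⇒ n/(S/R/R)   [S -> S / R]
n/(S/R/R) ⇒ n/(R/R/R)   [S -> R]
n/(R/R/R) ⇒ n/(n/R/R)   [R -> n]
n/(n/R/R) ⇒ n/(n/n/R)   [R -> n]
n/(n/n/R) ⇒ n/(n/n/n)   [R -> n]

S ⇒ S/R ⇒ R/R ⇒ n/R ⇒ n/(S) ⇒ n/(S/R) ⇒ n/(S/R/R) ⇒ n/(R/R/R) ⇒ n/(n/R/R) ⇒ n/(n/n/R) ⇒ n/(n/n/n)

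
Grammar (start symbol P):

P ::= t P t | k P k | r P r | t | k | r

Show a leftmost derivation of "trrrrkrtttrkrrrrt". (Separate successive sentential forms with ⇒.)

P⇒tPt⇒trPrt⇒trrPrrt⇒trrrPrrrt⇒trrrrPrrrrt⇒trrrrkPkrrrrt⇒trrrrkrPrkrrrrt⇒trrrrkrtPtrkrrrrt⇒trrrrkrtttrkrrrrt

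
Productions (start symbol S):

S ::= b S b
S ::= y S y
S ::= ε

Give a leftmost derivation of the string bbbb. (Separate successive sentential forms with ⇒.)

S ⇒ bSb ⇒ bbSbb ⇒ bbbb

S ⇒ bSb   [S ::= b S b]
bSb ⇒ bbSbb   [S ::= b S b]
bbSbb ⇒ bbbb   [S ::= ε]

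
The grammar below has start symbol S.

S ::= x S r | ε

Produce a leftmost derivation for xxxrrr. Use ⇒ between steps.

S ⇒ xSr   [S ::= x S r]
xSr ⇒ xxSrr   [S ::= x S r]
xxSrr ⇒ xxxSrrr   [S ::= x S r]
xxxSrrr ⇒ xxxrrr   [S ::= ε]

S ⇒ xSr ⇒ xxSrr ⇒ xxxSrrr ⇒ xxxrrr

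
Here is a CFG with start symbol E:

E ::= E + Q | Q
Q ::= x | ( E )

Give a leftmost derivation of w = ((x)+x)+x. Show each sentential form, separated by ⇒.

E ⇒ E+Q   [E ::= E + Q]
E+Q ⇒ Q+Q   [E ::= Q]
Q+Q ⇒ (E)+Q   [Q ::= ( E )]
(E)+Q ⇒ (E+Q)+Q   [E ::= E + Q]
(E+Q)+Q ⇒ (Q+Q)+Q   [E ::= Q]
(Q+Q)+Q ⇒ ((E)+Q)+Q   [Q ::= ( E )]
((E)+Q)+Q ⇒ ((Q)+Q)+Q   [E ::= Q]
((Q)+Q)+Q ⇒ ((x)+Q)+Q   [Q ::= x]
((x)+Q)+Q ⇒ ((x)+x)+Q   [Q ::= x]
((x)+x)+Q ⇒ ((x)+x)+x   [Q ::= x]

E ⇒ E+Q ⇒ Q+Q ⇒ (E)+Q ⇒ (E+Q)+Q ⇒ (Q+Q)+Q ⇒ ((E)+Q)+Q ⇒ ((Q)+Q)+Q ⇒ ((x)+Q)+Q ⇒ ((x)+x)+Q ⇒ ((x)+x)+x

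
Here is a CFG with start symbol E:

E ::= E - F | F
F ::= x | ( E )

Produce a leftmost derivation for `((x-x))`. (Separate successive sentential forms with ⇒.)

E⇒F⇒(E)⇒(F)⇒((E))⇒((E-F))⇒((F-F))⇒((x-F))⇒((x-x))

E ⇒ F   [E ::= F]
F ⇒ (E)   [F ::= ( E )]
(E) ⇒ (F)   [E ::= F]
(F) ⇒ ((E))   [F ::= ( E )]
((E)) ⇒ ((E-F))   [E ::= E - F]
((E-F)) ⇒ ((F-F))   [E ::= F]
((F-F)) ⇒ ((x-F))   [F ::= x]
((x-F)) ⇒ ((x-x))   [F ::= x]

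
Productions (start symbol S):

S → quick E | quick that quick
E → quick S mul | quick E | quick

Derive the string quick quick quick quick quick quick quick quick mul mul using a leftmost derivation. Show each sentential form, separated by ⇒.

S ⇒ quick E   [S → quick E]
quick E ⇒ quick quick S mul   [E → quick S mul]
quick quick S mul ⇒ quick quick quick E mul   [S → quick E]
quick quick quick E mul ⇒ quick quick quick quick E mul   [E → quick E]
quick quick quick quick E mul ⇒ quick quick quick quick quick E mul   [E → quick E]
quick quick quick quick quick E mul ⇒ quick quick quick quick quick quick S mul mul   [E → quick S mul]
quick quick quick quick quick quick S mul mul ⇒ quick quick quick quick quick quick quick E mul mul   [S → quick E]
quick quick quick quick quick quick quick E mul mul ⇒ quick quick quick quick quick quick quick quick mul mul   [E → quick]

S ⇒ quick E ⇒ quick quick S mul ⇒ quick quick quick E mul ⇒ quick quick quick quick E mul ⇒ quick quick quick quick quick E mul ⇒ quick quick quick quick quick quick S mul mul ⇒ quick quick quick quick quick quick quick E mul mul ⇒ quick quick quick quick quick quick quick quick mul mul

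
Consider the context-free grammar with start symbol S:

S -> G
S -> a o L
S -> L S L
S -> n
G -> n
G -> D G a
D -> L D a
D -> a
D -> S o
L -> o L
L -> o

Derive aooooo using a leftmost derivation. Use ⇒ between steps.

S ⇒ aoL   [S -> a o L]
aoL ⇒ aooL   [L -> o L]
aooL ⇒ aoooL   [L -> o L]
aoooL ⇒ aooooL   [L -> o L]
aooooL ⇒ aooooo   [L -> o]

S ⇒ aoL ⇒ aooL ⇒ aoooL ⇒ aooooL ⇒ aooooo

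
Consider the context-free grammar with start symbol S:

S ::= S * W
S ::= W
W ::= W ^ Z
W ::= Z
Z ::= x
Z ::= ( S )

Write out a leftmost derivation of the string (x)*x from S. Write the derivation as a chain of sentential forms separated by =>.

S => S*W => W*W => Z*W => (S)*W => (W)*W => (Z)*W => (x)*W => (x)*Z => (x)*x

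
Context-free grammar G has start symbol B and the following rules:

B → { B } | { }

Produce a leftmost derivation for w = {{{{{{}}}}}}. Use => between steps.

B=>{B}=>{{B}}=>{{{B}}}=>{{{{B}}}}=>{{{{{B}}}}}=>{{{{{{}}}}}}

B => {B}   [B → { B }]
{B} => {{B}}   [B → { B }]
{{B}} => {{{B}}}   [B → { B }]
{{{B}}} => {{{{B}}}}   [B → { B }]
{{{{B}}}} => {{{{{B}}}}}   [B → { B }]
{{{{{B}}}}} => {{{{{{}}}}}}   [B → { }]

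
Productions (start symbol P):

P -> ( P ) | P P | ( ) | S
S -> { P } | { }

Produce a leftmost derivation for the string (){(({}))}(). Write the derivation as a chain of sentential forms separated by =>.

P => PP   [P -> P P]
PP => PPP   [P -> P P]
PPP => ()PP   [P -> ( )]
()PP => ()SP   [P -> S]
()SP => (){P}P   [S -> { P }]
(){P}P => (){(P)}P   [P -> ( P )]
(){(P)}P => (){((P))}P   [P -> ( P )]
(){((P))}P => (){((S))}P   [P -> S]
(){((S))}P => (){(({}))}P   [S -> { }]
(){(({}))}P => (){(({}))}()   [P -> ( )]

P=>PP=>PPP=>()PP=>()SP=>(){P}P=>(){(P)}P=>(){((P))}P=>(){((S))}P=>(){(({}))}P=>(){(({}))}()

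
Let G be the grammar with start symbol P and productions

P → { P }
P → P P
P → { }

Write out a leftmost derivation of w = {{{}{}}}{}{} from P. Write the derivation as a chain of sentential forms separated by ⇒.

P ⇒ PP   [P → P P]
PP ⇒ PPP   [P → P P]
PPP ⇒ {P}PP   [P → { P }]
{P}PP ⇒ {{P}}PP   [P → { P }]
{{P}}PP ⇒ {{PP}}PP   [P → P P]
{{PP}}PP ⇒ {{{}P}}PP   [P → { }]
{{{}P}}PP ⇒ {{{}{}}}PP   [P → { }]
{{{}{}}}PP ⇒ {{{}{}}}{}P   [P → { }]
{{{}{}}}{}P ⇒ {{{}{}}}{}{}   [P → { }]

P ⇒ PP ⇒ PPP ⇒ {P}PP ⇒ {{P}}PP ⇒ {{PP}}PP ⇒ {{{}P}}PP ⇒ {{{}{}}}PP ⇒ {{{}{}}}{}P ⇒ {{{}{}}}{}{}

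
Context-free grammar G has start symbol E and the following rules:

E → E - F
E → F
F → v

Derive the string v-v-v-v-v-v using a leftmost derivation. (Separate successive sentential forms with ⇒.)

E ⇒ E-F   [E → E - F]
E-F ⇒ E-F-F   [E → E - F]
E-F-F ⇒ E-F-F-F   [E → E - F]
E-F-F-F ⇒ E-F-F-F-F   [E → E - F]
E-F-F-F-F ⇒ E-F-F-F-F-F   [E → E - F]
E-F-F-F-F-F ⇒ F-F-F-F-F-F   [E → F]
F-F-F-F-F-F ⇒ v-F-F-F-F-F   [F → v]
v-F-F-F-F-F ⇒ v-v-F-F-F-F   [F → v]
v-v-F-F-F-F ⇒ v-v-v-F-F-F   [F → v]
v-v-v-F-F-F ⇒ v-v-v-v-F-F   [F → v]
v-v-v-v-F-F ⇒ v-v-v-v-v-F   [F → v]
v-v-v-v-v-F ⇒ v-v-v-v-v-v   [F → v]

E ⇒ E-F ⇒ E-F-F ⇒ E-F-F-F ⇒ E-F-F-F-F ⇒ E-F-F-F-F-F ⇒ F-F-F-F-F-F ⇒ v-F-F-F-F-F ⇒ v-v-F-F-F-F ⇒ v-v-v-F-F-F ⇒ v-v-v-v-F-F ⇒ v-v-v-v-v-F ⇒ v-v-v-v-v-v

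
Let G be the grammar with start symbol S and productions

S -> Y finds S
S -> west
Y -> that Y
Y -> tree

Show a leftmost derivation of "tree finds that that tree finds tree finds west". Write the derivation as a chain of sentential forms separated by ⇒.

S ⇒ Y finds S ⇒ tree finds S ⇒ tree finds Y finds S ⇒ tree finds that Y finds S ⇒ tree finds that that Y finds S ⇒ tree finds that that tree finds S ⇒ tree finds that that tree finds Y finds S ⇒ tree finds that that tree finds tree finds S ⇒ tree finds that that tree finds tree finds west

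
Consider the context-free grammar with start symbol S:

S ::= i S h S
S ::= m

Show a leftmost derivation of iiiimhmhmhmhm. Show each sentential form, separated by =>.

S => iShS => iiShShS => iiiShShShS => iiiiShShShShS => iiiimhShShShS => iiiimhmhShShS => iiiimhmhmhShS => iiiimhmhmhmhS => iiiimhmhmhmhm

S => iShS   [S ::= i S h S]
iShS => iiShShS   [S ::= i S h S]
iiShShS => iiiShShShS   [S ::= i S h S]
iiiShShShS => iiiiShShShShS   [S ::= i S h S]
iiiiShShShShS => iiiimhShShShS   [S ::= m]
iiiimhShShShS => iiiimhmhShShS   [S ::= m]
iiiimhmhShShS => iiiimhmhmhShS   [S ::= m]
iiiimhmhmhShS => iiiimhmhmhmhS   [S ::= m]
iiiimhmhmhmhS => iiiimhmhmhmhm   [S ::= m]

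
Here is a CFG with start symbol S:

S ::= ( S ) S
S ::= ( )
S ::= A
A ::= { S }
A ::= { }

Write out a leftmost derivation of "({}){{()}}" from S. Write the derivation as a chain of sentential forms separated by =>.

S => (S)S => (A)S => ({})S => ({})A => ({}){S} => ({}){A} => ({}){{S}} => ({}){{()}}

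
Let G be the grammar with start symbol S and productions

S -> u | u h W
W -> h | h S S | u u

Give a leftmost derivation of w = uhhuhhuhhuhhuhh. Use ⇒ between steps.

S ⇒ uhW   [S -> u h W]
uhW ⇒ uhhSS   [W -> h S S]
uhhSS ⇒ uhhuhWS   [S -> u h W]
uhhuhWS ⇒ uhhuhhS   [W -> h]
uhhuhhS ⇒ uhhuhhuhW   [S -> u h W]
uhhuhhuhW ⇒ uhhuhhuhhSS   [W -> h S S]
uhhuhhuhhSS ⇒ uhhuhhuhhuhWS   [S -> u h W]
uhhuhhuhhuhWS ⇒ uhhuhhuhhuhhS   [W -> h]
uhhuhhuhhuhhS ⇒ uhhuhhuhhuhhuhW   [S -> u h W]
uhhuhhuhhuhhuhW ⇒ uhhuhhuhhuhhuhh   [W -> h]

S ⇒ uhW ⇒ uhhSS ⇒ uhhuhWS ⇒ uhhuhhS ⇒ uhhuhhuhW ⇒ uhhuhhuhhSS ⇒ uhhuhhuhhuhWS ⇒ uhhuhhuhhuhhS ⇒ uhhuhhuhhuhhuhW ⇒ uhhuhhuhhuhhuhh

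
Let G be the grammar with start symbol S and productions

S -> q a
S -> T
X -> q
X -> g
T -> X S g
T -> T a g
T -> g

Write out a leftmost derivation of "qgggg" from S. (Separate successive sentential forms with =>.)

S => T   [S -> T]
T => XSg   [T -> X S g]
XSg => qSg   [X -> q]
qSg => qTg   [S -> T]
qTg => qXSgg   [T -> X S g]
qXSgg => qgSgg   [X -> g]
qgSgg => qgTgg   [S -> T]
qgTgg => qgggg   [T -> g]

S => T => XSg => qSg => qTg => qXSgg => qgSgg => qgTgg => qgggg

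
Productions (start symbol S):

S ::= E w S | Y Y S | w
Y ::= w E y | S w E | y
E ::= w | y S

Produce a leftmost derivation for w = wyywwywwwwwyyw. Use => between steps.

S=>YYS=>wEyYS=>wySyYS=>wyEwSyYS=>wyySwSyYS=>wyyEwSwSyYS=>wyywwSwSyYS=>wyywwEwSwSyYS=>wyywwySwSwSyYS=>wyywwywwSwSyYS=>wyywwywwwwSyYS=>wyywwywwwwwyYS=>wyywwywwwwwyyS=>wyywwywwwwwyyw

S => YYS   [S ::= Y Y S]
YYS => wEyYS   [Y ::= w E y]
wEyYS => wySyYS   [E ::= y S]
wySyYS => wyEwSyYS   [S ::= E w S]
wyEwSyYS => wyySwSyYS   [E ::= y S]
wyySwSyYS => wyyEwSwSyYS   [S ::= E w S]
wyyEwSwSyYS => wyywwSwSyYS   [E ::= w]
wyywwSwSyYS => wyywwEwSwSyYS   [S ::= E w S]
wyywwEwSwSyYS => wyywwySwSwSyYS   [E ::= y S]
wyywwySwSwSyYS => wyywwywwSwSyYS   [S ::= w]
wyywwywwSwSyYS => wyywwywwwwSyYS   [S ::= w]
wyywwywwwwSyYS => wyywwywwwwwyYS   [S ::= w]
wyywwywwwwwyYS => wyywwywwwwwyyS   [Y ::= y]
wyywwywwwwwyyS => wyywwywwwwwyyw   [S ::= w]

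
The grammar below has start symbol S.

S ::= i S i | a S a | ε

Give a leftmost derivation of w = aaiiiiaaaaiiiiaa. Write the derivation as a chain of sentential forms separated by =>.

S => aSa => aaSaa => aaiSiaa => aaiiSiiaa => aaiiiSiiiaa => aaiiiiSiiiiaa => aaiiiiaSaiiiiaa => aaiiiiaaSaaiiiiaa => aaiiiiaaaaiiiiaa

S => aSa   [S ::= a S a]
aSa => aaSaa   [S ::= a S a]
aaSaa => aaiSiaa   [S ::= i S i]
aaiSiaa => aaiiSiiaa   [S ::= i S i]
aaiiSiiaa => aaiiiSiiiaa   [S ::= i S i]
aaiiiSiiiaa => aaiiiiSiiiiaa   [S ::= i S i]
aaiiiiSiiiiaa => aaiiiiaSaiiiiaa   [S ::= a S a]
aaiiiiaSaiiiiaa => aaiiiiaaSaaiiiiaa   [S ::= a S a]
aaiiiiaaSaaiiiiaa => aaiiiiaaaaiiiiaa   [S ::= ε]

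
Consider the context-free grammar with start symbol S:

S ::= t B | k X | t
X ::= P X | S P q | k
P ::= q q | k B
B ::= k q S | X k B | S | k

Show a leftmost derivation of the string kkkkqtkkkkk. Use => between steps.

S => kX => kPX => kkBX => kkXkBX => kkPXkBX => kkkBXkBX => kkkkqSXkBX => kkkkqtBXkBX => kkkkqtkXkBX => kkkkqtkkkBX => kkkkqtkkkkX => kkkkqtkkkkk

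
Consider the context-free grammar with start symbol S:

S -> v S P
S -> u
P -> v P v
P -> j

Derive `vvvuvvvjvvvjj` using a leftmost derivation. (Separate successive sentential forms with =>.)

S=>vSP=>vvSPP=>vvvSPPP=>vvvuPPP=>vvvuvPvPP=>vvvuvvPvvPP=>vvvuvvvPvvvPP=>vvvuvvvjvvvPP=>vvvuvvvjvvvjP=>vvvuvvvjvvvjj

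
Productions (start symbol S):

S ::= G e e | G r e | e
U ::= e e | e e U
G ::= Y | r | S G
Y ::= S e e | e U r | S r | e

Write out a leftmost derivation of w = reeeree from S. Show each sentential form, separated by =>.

S => Gee => SGee => GeeGee => reeGee => reeYee => reeSree => reeeree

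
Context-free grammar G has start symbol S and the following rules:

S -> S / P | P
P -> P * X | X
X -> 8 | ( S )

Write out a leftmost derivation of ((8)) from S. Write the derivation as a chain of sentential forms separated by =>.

S => P => X => (S) => (P) => (X) => ((S)) => ((P)) => ((X)) => ((8))

S => P   [S -> P]
P => X   [P -> X]
X => (S)   [X -> ( S )]
(S) => (P)   [S -> P]
(P) => (X)   [P -> X]
(X) => ((S))   [X -> ( S )]
((S)) => ((P))   [S -> P]
((P)) => ((X))   [P -> X]
((X)) => ((8))   [X -> 8]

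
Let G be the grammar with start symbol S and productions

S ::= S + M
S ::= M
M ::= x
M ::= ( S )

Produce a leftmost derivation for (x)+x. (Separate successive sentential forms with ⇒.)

S ⇒ S+M ⇒ M+M ⇒ (S)+M ⇒ (M)+M ⇒ (x)+M ⇒ (x)+x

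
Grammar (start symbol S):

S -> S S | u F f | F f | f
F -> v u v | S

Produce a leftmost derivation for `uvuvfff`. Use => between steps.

S=>Ff=>Sf=>Fff=>Sff=>uFfff=>uvuvfff

S => Ff   [S -> F f]
Ff => Sf   [F -> S]
Sf => Fff   [S -> F f]
Fff => Sff   [F -> S]
Sff => uFfff   [S -> u F f]
uFfff => uvuvfff   [F -> v u v]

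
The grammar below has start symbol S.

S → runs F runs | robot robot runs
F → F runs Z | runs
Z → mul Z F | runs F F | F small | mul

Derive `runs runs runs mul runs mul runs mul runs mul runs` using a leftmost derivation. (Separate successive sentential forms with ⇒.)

S ⇒ runs F runs   [S → runs F runs]
runs F runs ⇒ runs F runs Z runs   [F → F runs Z]
runs F runs Z runs ⇒ runs F runs Z runs Z runs   [F → F runs Z]
runs F runs Z runs Z runs ⇒ runs F runs Z runs Z runs Z runs   [F → F runs Z]
runs F runs Z runs Z runs Z runs ⇒ runs F runs Z runs Z runs Z runs Z runs   [F → F runs Z]
runs F runs Z runs Z runs Z runs Z runs ⇒ runs runs runs Z runs Z runs Z runs Z runs   [F → runs]
runs runs runs Z runs Z runs Z runs Z runs ⇒ runs runs runs mul runs Z runs Z runs Z runs   [Z → mul]
runs runs runs mul runs Z runs Z runs Z runs ⇒ runs runs runs mul runs mul runs Z runs Z runs   [Z → mul]
runs runs runs mul runs mul runs Z runs Z runs ⇒ runs runs runs mul runs mul runs mul runs Z runs   [Z → mul]
runs runs runs mul runs mul runs mul runs Z runs ⇒ runs runs runs mul runs mul runs mul runs mul runs   [Z → mul]

S ⇒ runs F runs ⇒ runs F runs Z runs ⇒ runs F runs Z runs Z runs ⇒ runs F runs Z runs Z runs Z runs ⇒ runs F runs Z runs Z runs Z runs Z runs ⇒ runs runs runs Z runs Z runs Z runs Z runs ⇒ runs runs runs mul runs Z runs Z runs Z runs ⇒ runs runs runs mul runs mul runs Z runs Z runs ⇒ runs runs runs mul runs mul runs mul runs Z runs ⇒ runs runs runs mul runs mul runs mul runs mul runs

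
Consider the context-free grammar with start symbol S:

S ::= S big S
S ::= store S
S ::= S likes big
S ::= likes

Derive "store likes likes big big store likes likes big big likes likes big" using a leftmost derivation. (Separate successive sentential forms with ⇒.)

S ⇒ store S ⇒ store S likes big ⇒ store S big S likes big ⇒ store S likes big big S likes big ⇒ store S big S likes big big S likes big ⇒ store S likes big big S likes big big S likes big ⇒ store likes likes big big S likes big big S likes big ⇒ store likes likes big big store S likes big big S likes big ⇒ store likes likes big big store likes likes big big S likes big ⇒ store likes likes big big store likes likes big big likes likes big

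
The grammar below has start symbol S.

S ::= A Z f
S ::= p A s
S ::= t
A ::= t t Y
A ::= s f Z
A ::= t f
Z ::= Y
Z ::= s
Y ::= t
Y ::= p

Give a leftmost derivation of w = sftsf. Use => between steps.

S => AZf => sfZZf => sfYZf => sftZf => sftsf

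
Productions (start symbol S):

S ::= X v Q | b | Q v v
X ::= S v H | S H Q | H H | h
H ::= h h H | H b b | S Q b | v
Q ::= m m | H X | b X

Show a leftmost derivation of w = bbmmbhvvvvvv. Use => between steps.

S => Qvv => bXvv => bSvHvv => bQvvvHvv => bHXvvvHvv => bSQbXvvvHvv => bbQbXvvvHvv => bbmmbXvvvHvv => bbmmbhvvvHvv => bbmmbhvvvvvv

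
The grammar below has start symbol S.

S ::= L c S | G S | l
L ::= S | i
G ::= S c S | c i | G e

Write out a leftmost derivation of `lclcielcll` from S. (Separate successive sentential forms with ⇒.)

S⇒GS⇒ScSS⇒lcSS⇒lclS⇒lclGS⇒lclScSS⇒lclGScSS⇒lclGeScSS⇒lclcieScSS⇒lclcielcSS⇒lclcielclS⇒lclcielcll

S ⇒ GS   [S ::= G S]
GS ⇒ ScSS   [G ::= S c S]
ScSS ⇒ lcSS   [S ::= l]
lcSS ⇒ lclS   [S ::= l]
lclS ⇒ lclGS   [S ::= G S]
lclGS ⇒ lclScSS   [G ::= S c S]
lclScSS ⇒ lclGScSS   [S ::= G S]
lclGScSS ⇒ lclGeScSS   [G ::= G e]
lclGeScSS ⇒ lclcieScSS   [G ::= c i]
lclcieScSS ⇒ lclcielcSS   [S ::= l]
lclcielcSS ⇒ lclcielclS   [S ::= l]
lclcielclS ⇒ lclcielcll   [S ::= l]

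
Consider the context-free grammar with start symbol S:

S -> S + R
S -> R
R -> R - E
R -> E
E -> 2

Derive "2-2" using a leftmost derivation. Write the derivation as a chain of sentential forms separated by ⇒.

S ⇒ R   [S -> R]
R ⇒ R-E   [R -> R - E]
R-E ⇒ E-E   [R -> E]
E-E ⇒ 2-E   [E -> 2]
2-E ⇒ 2-2   [E -> 2]

S ⇒ R ⇒ R-E ⇒ E-E ⇒ 2-E ⇒ 2-2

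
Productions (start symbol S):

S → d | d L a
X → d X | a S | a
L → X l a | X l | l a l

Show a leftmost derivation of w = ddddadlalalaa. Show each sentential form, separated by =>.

S=>dLa=>dXlaa=>ddXlaa=>dddXlaa=>ddddXlaa=>ddddaSlaa=>ddddadLalaa=>ddddadlalalaa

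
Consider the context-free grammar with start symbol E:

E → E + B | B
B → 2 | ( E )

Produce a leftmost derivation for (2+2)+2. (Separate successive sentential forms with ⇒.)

E ⇒ E+B ⇒ B+B ⇒ (E)+B ⇒ (E+B)+B ⇒ (B+B)+B ⇒ (2+B)+B ⇒ (2+2)+B ⇒ (2+2)+2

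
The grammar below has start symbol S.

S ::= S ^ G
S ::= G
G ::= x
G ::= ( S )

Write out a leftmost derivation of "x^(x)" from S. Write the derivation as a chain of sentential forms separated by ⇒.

S ⇒ S^G   [S ::= S ^ G]
S^G ⇒ G^G   [S ::= G]
G^G ⇒ x^G   [G ::= x]
x^G ⇒ x^(S)   [G ::= ( S )]
x^(S) ⇒ x^(G)   [S ::= G]
x^(G) ⇒ x^(x)   [G ::= x]

S⇒S^G⇒G^G⇒x^G⇒x^(S)⇒x^(G)⇒x^(x)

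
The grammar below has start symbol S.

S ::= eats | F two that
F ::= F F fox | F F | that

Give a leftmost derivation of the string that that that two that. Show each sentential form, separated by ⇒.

S ⇒ F two that ⇒ F F two that ⇒ that F two that ⇒ that F F two that ⇒ that that F two that ⇒ that that that two that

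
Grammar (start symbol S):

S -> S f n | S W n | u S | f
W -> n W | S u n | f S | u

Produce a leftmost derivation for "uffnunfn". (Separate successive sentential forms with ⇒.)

S ⇒ Sfn ⇒ uSfn ⇒ uSWnfn ⇒ uSfnWnfn ⇒ uffnWnfn ⇒ uffnunfn

S ⇒ Sfn   [S -> S f n]
Sfn ⇒ uSfn   [S -> u S]
uSfn ⇒ uSWnfn   [S -> S W n]
uSWnfn ⇒ uSfnWnfn   [S -> S f n]
uSfnWnfn ⇒ uffnWnfn   [S -> f]
uffnWnfn ⇒ uffnunfn   [W -> u]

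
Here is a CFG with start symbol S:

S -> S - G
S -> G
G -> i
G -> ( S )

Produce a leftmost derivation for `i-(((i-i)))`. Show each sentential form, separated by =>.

S => S-G   [S -> S - G]
S-G => G-G   [S -> G]
G-G => i-G   [G -> i]
i-G => i-(S)   [G -> ( S )]
i-(S) => i-(G)   [S -> G]
i-(G) => i-((S))   [G -> ( S )]
i-((S)) => i-((G))   [S -> G]
i-((G)) => i-(((S)))   [G -> ( S )]
i-(((S))) => i-(((S-G)))   [S -> S - G]
i-(((S-G))) => i-(((G-G)))   [S -> G]
i-(((G-G))) => i-(((i-G)))   [G -> i]
i-(((i-G))) => i-(((i-i)))   [G -> i]

S => S-G => G-G => i-G => i-(S) => i-(G) => i-((S)) => i-((G)) => i-(((S))) => i-(((S-G))) => i-(((G-G))) => i-(((i-G))) => i-(((i-i)))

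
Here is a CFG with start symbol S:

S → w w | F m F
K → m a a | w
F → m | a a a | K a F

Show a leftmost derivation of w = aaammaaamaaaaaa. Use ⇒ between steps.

S ⇒ FmF ⇒ aaamF ⇒ aaamKaF ⇒ aaammaaaF ⇒ aaammaaaKaF ⇒ aaammaaamaaaF ⇒ aaammaaamaaaaaa

S ⇒ FmF   [S → F m F]
FmF ⇒ aaamF   [F → a a a]
aaamF ⇒ aaamKaF   [F → K a F]
aaamKaF ⇒ aaammaaaF   [K → m a a]
aaammaaaF ⇒ aaammaaaKaF   [F → K a F]
aaammaaaKaF ⇒ aaammaaamaaaF   [K → m a a]
aaammaaamaaaF ⇒ aaammaaamaaaaaa   [F → a a a]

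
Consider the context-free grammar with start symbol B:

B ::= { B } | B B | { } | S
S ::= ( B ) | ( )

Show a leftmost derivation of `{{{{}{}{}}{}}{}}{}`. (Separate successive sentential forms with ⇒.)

B⇒BB⇒{B}B⇒{BB}B⇒{{B}B}B⇒{{BB}B}B⇒{{{B}B}B}B⇒{{{BB}B}B}B⇒{{{BBB}B}B}B⇒{{{{}BB}B}B}B⇒{{{{}{}B}B}B}B⇒{{{{}{}{}}B}B}B⇒{{{{}{}{}}{}}B}B⇒{{{{}{}{}}{}}{}}B⇒{{{{}{}{}}{}}{}}{}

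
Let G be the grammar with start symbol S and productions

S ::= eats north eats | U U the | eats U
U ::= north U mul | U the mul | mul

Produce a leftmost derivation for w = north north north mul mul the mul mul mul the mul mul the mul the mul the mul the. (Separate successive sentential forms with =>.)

S => U U the => U the mul U the => north U mul the mul U the => north north U mul mul the mul U the => north north U the mul mul mul the mul U the => north north north U mul the mul mul mul the mul U the => north north north mul mul the mul mul mul the mul U the => north north north mul mul the mul mul mul the mul U the mul the => north north north mul mul the mul mul mul the mul U the mul the mul the => north north north mul mul the mul mul mul the mul U the mul the mul the mul the => north north north mul mul the mul mul mul the mul mul the mul the mul the mul the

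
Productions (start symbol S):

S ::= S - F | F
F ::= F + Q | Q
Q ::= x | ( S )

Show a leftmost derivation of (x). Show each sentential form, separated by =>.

S => F   [S ::= F]
F => Q   [F ::= Q]
Q => (S)   [Q ::= ( S )]
(S) => (F)   [S ::= F]
(F) => (Q)   [F ::= Q]
(Q) => (x)   [Q ::= x]

S => F => Q => (S) => (F) => (Q) => (x)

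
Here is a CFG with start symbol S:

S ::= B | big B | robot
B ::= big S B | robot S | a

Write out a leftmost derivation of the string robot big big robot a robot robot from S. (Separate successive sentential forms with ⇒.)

S ⇒ B ⇒ robot S ⇒ robot B ⇒ robot big S B ⇒ robot big B B ⇒ robot big big S B B ⇒ robot big big robot B B ⇒ robot big big robot a B ⇒ robot big big robot a robot S ⇒ robot big big robot a robot robot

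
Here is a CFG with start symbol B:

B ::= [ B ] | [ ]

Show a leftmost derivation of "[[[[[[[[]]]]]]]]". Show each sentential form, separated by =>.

B=>[B]=>[[B]]=>[[[B]]]=>[[[[B]]]]=>[[[[[B]]]]]=>[[[[[[B]]]]]]=>[[[[[[[B]]]]]]]=>[[[[[[[[]]]]]]]]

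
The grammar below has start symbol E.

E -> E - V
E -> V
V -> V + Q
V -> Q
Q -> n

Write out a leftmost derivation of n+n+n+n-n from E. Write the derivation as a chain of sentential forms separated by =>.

E => E-V => V-V => V+Q-V => V+Q+Q-V => V+Q+Q+Q-V => Q+Q+Q+Q-V => n+Q+Q+Q-V => n+n+Q+Q-V => n+n+n+Q-V => n+n+n+n-V => n+n+n+n-Q => n+n+n+n-n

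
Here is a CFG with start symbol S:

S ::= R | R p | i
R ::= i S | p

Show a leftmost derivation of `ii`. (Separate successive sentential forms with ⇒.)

S ⇒ R ⇒ iS ⇒ ii

S ⇒ R   [S ::= R]
R ⇒ iS   [R ::= i S]
iS ⇒ ii   [S ::= i]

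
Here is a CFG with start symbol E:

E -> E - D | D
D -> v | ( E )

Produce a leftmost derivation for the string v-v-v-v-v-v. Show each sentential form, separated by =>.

E => E-D => E-D-D => E-D-D-D => E-D-D-D-D => E-D-D-D-D-D => D-D-D-D-D-D => v-D-D-D-D-D => v-v-D-D-D-D => v-v-v-D-D-D => v-v-v-v-D-D => v-v-v-v-v-D => v-v-v-v-v-v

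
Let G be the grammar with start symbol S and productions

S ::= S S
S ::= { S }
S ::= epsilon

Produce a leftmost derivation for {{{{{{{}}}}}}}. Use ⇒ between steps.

S ⇒ {S} ⇒ {SS} ⇒ {{S}S} ⇒ {{{S}}S} ⇒ {{{{S}}}S} ⇒ {{{{{S}}}}S} ⇒ {{{{{{S}}}}}S} ⇒ {{{{{{{S}}}}}}S} ⇒ {{{{{{{}}}}}}S} ⇒ {{{{{{{}}}}}}}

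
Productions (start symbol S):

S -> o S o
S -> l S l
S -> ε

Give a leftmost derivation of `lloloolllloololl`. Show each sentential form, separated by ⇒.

S ⇒ lSl   [S -> l S l]
lSl ⇒ llSll   [S -> l S l]
llSll ⇒ lloSoll   [S -> o S o]
lloSoll ⇒ llolSloll   [S -> l S l]
llolSloll ⇒ lloloSololl   [S -> o S o]
lloloSololl ⇒ llolooSoololl   [S -> o S o]
llolooSoololl ⇒ lloloolSloololl   [S -> l S l]
lloloolSloololl ⇒ lloloollSlloololl   [S -> l S l]
lloloollSlloololl ⇒ lloloolllloololl   [S -> ε]

S ⇒ lSl ⇒ llSll ⇒ lloSoll ⇒ llolSloll ⇒ lloloSololl ⇒ llolooSoololl ⇒ lloloolSloololl ⇒ lloloollSlloololl ⇒ lloloolllloololl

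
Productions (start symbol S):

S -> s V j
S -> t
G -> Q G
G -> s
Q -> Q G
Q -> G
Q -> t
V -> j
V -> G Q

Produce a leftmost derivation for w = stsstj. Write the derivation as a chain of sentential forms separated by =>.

S => sVj   [S -> s V j]
sVj => sGQj   [V -> G Q]
sGQj => sQGQj   [G -> Q G]
sQGQj => sGGQj   [Q -> G]
sGGQj => sQGGQj   [G -> Q G]
sQGGQj => stGGQj   [Q -> t]
stGGQj => stsGQj   [G -> s]
stsGQj => stssQj   [G -> s]
stssQj => stsstj   [Q -> t]

S => sVj => sGQj => sQGQj => sGGQj => sQGGQj => stGGQj => stsGQj => stssQj => stsstj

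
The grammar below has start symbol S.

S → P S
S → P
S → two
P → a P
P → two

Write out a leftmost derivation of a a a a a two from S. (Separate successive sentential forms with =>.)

S => P   [S → P]
P => a P   [P → a P]
a P => a a P   [P → a P]
a a P => a a a P   [P → a P]
a a a P => a a a a P   [P → a P]
a a a a P => a a a a a P   [P → a P]
a a a a a P => a a a a a two   [P → two]

S => P => a P => a a P => a a a P => a a a a P => a a a a a P => a a a a a two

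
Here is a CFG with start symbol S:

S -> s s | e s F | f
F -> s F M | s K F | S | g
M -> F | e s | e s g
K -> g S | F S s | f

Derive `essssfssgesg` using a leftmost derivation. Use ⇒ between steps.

S ⇒ esF ⇒ essKF ⇒ essFSsF ⇒ essSSsF ⇒ essssSsF ⇒ essssfsF ⇒ essssfssFM ⇒ essssfssgM ⇒ essssfssgesg

S ⇒ esF   [S -> e s F]
esF ⇒ essKF   [F -> s K F]
essKF ⇒ essFSsF   [K -> F S s]
essFSsF ⇒ essSSsF   [F -> S]
essSSsF ⇒ essssSsF   [S -> s s]
essssSsF ⇒ essssfsF   [S -> f]
essssfsF ⇒ essssfssFM   [F -> s F M]
essssfssFM ⇒ essssfssgM   [F -> g]
essssfssgM ⇒ essssfssgesg   [M -> e s g]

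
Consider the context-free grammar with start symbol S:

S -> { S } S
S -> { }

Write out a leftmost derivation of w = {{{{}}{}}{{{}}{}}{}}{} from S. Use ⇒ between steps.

S ⇒ {S}S   [S -> { S } S]
{S}S ⇒ {{S}S}S   [S -> { S } S]
{{S}S}S ⇒ {{{S}S}S}S   [S -> { S } S]
{{{S}S}S}S ⇒ {{{{}}S}S}S   [S -> { }]
{{{{}}S}S}S ⇒ {{{{}}{}}S}S   [S -> { }]
{{{{}}{}}S}S ⇒ {{{{}}{}}{S}S}S   [S -> { S } S]
{{{{}}{}}{S}S}S ⇒ {{{{}}{}}{{S}S}S}S   [S -> { S } S]
{{{{}}{}}{{S}S}S}S ⇒ {{{{}}{}}{{{}}S}S}S   [S -> { }]
{{{{}}{}}{{{}}S}S}S ⇒ {{{{}}{}}{{{}}{}}S}S   [S -> { }]
{{{{}}{}}{{{}}{}}S}S ⇒ {{{{}}{}}{{{}}{}}{}}S   [S -> { }]
{{{{}}{}}{{{}}{}}{}}S ⇒ {{{{}}{}}{{{}}{}}{}}{}   [S -> { }]

S ⇒ {S}S ⇒ {{S}S}S ⇒ {{{S}S}S}S ⇒ {{{{}}S}S}S ⇒ {{{{}}{}}S}S ⇒ {{{{}}{}}{S}S}S ⇒ {{{{}}{}}{{S}S}S}S ⇒ {{{{}}{}}{{{}}S}S}S ⇒ {{{{}}{}}{{{}}{}}S}S ⇒ {{{{}}{}}{{{}}{}}{}}S ⇒ {{{{}}{}}{{{}}{}}{}}{}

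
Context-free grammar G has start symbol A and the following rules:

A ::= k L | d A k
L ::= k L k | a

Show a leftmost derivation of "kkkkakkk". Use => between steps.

A => kL => kkLk => kkkLkk => kkkkLkkk => kkkkakkk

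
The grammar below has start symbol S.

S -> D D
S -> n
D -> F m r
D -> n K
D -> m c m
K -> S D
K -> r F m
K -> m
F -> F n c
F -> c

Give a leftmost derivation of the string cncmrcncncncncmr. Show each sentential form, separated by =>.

S => DD => FmrD => FncmrD => cncmrD => cncmrFmr => cncmrFncmr => cncmrFncncmr => cncmrFncncncmr => cncmrFncncncncmr => cncmrcncncncncmr

S => DD   [S -> D D]
DD => FmrD   [D -> F m r]
FmrD => FncmrD   [F -> F n c]
FncmrD => cncmrD   [F -> c]
cncmrD => cncmrFmr   [D -> F m r]
cncmrFmr => cncmrFncmr   [F -> F n c]
cncmrFncmr => cncmrFncncmr   [F -> F n c]
cncmrFncncmr => cncmrFncncncmr   [F -> F n c]
cncmrFncncncmr => cncmrFncncncncmr   [F -> F n c]
cncmrFncncncncmr => cncmrcncncncncmr   [F -> c]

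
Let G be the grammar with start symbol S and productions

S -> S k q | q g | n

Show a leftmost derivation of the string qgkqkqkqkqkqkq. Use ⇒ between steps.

S⇒Skq⇒Skqkq⇒Skqkqkq⇒Skqkqkqkq⇒Skqkqkqkqkq⇒Skqkqkqkqkqkq⇒qgkqkqkqkqkqkq

S ⇒ Skq   [S -> S k q]
Skq ⇒ Skqkq   [S -> S k q]
Skqkq ⇒ Skqkqkq   [S -> S k q]
Skqkqkq ⇒ Skqkqkqkq   [S -> S k q]
Skqkqkqkq ⇒ Skqkqkqkqkq   [S -> S k q]
Skqkqkqkqkq ⇒ Skqkqkqkqkqkq   [S -> S k q]
Skqkqkqkqkqkq ⇒ qgkqkqkqkqkqkq   [S -> q g]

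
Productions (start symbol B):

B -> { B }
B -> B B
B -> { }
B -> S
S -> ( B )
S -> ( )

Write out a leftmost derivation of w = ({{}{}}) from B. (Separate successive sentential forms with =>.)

B => S => (B) => ({B}) => ({BB}) => ({{}B}) => ({{}{}})

B => S   [B -> S]
S => (B)   [S -> ( B )]
(B) => ({B})   [B -> { B }]
({B}) => ({BB})   [B -> B B]
({BB}) => ({{}B})   [B -> { }]
({{}B}) => ({{}{}})   [B -> { }]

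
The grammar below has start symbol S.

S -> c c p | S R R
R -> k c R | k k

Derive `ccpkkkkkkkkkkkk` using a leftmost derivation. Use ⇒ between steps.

S ⇒ SRR ⇒ SRRRR ⇒ SRRRRRR ⇒ ccpRRRRRR ⇒ ccpkkRRRRR ⇒ ccpkkkkRRRR ⇒ ccpkkkkkkRRR ⇒ ccpkkkkkkkkRR ⇒ ccpkkkkkkkkkkR ⇒ ccpkkkkkkkkkkkk

S ⇒ SRR   [S -> S R R]
SRR ⇒ SRRRR   [S -> S R R]
SRRRR ⇒ SRRRRRR   [S -> S R R]
SRRRRRR ⇒ ccpRRRRRR   [S -> c c p]
ccpRRRRRR ⇒ ccpkkRRRRR   [R -> k k]
ccpkkRRRRR ⇒ ccpkkkkRRRR   [R -> k k]
ccpkkkkRRRR ⇒ ccpkkkkkkRRR   [R -> k k]
ccpkkkkkkRRR ⇒ ccpkkkkkkkkRR   [R -> k k]
ccpkkkkkkkkRR ⇒ ccpkkkkkkkkkkR   [R -> k k]
ccpkkkkkkkkkkR ⇒ ccpkkkkkkkkkkkk   [R -> k k]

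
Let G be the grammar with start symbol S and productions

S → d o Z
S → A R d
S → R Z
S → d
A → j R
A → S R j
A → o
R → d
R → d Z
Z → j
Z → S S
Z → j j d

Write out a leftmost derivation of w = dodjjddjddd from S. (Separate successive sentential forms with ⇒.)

S ⇒ doZ ⇒ doSS ⇒ doARdS ⇒ doSRjRdS ⇒ doRZRjRdS ⇒ dodZRjRdS ⇒ dodjjdRjRdS ⇒ dodjjddjRdS ⇒ dodjjddjddS ⇒ dodjjddjddd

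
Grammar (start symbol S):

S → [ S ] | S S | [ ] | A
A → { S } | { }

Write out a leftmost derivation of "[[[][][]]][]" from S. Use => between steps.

S => SS => [S]S => [[S]]S => [[SS]]S => [[[]S]]S => [[[]SS]]S => [[[][]S]]S => [[[][][]]]S => [[[][][]]][]

S => SS   [S → S S]
SS => [S]S   [S → [ S ]]
[S]S => [[S]]S   [S → [ S ]]
[[S]]S => [[SS]]S   [S → S S]
[[SS]]S => [[[]S]]S   [S → [ ]]
[[[]S]]S => [[[]SS]]S   [S → S S]
[[[]SS]]S => [[[][]S]]S   [S → [ ]]
[[[][]S]]S => [[[][][]]]S   [S → [ ]]
[[[][][]]]S => [[[][][]]][]   [S → [ ]]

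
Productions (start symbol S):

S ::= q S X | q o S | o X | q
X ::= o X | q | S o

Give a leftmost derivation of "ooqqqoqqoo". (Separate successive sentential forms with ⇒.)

S⇒oX⇒ooX⇒ooSo⇒ooqSXo⇒ooqqXo⇒ooqqSoo⇒ooqqqSXoo⇒ooqqqoXXoo⇒ooqqqoqXoo⇒ooqqqoqqoo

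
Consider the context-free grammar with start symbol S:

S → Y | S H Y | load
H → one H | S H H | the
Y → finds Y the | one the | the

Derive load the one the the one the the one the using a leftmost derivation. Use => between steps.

S => S H Y => S H Y H Y => S H Y H Y H Y => load H Y H Y H Y => load the Y H Y H Y => load the one the H Y H Y => load the one the the Y H Y => load the one the the one the H Y => load the one the the one the the Y => load the one the the one the the one the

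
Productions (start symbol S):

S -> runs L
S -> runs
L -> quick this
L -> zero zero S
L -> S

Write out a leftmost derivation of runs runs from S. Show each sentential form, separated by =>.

S => runs L => runs S => runs runs

S => runs L   [S -> runs L]
runs L => runs S   [L -> S]
runs S => runs runs   [S -> runs]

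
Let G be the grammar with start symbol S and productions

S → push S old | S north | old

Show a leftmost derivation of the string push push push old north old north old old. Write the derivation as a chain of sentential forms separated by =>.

S => push S old => push push S old old => push push S north old old => push push push S old north old old => push push push S north old north old old => push push push old north old north old old

S => push S old   [S → push S old]
push S old => push push S old old   [S → push S old]
push push S old old => push push S north old old   [S → S north]
push push S north old old => push push push S old north old old   [S → push S old]
push push push S old north old old => push push push S north old north old old   [S → S north]
push push push S north old north old old => push push push old north old north old old   [S → old]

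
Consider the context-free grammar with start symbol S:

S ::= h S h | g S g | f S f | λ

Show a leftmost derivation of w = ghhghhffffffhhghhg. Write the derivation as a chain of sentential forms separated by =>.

S => gSg   [S ::= g S g]
gSg => ghShg   [S ::= h S h]
ghShg => ghhShhg   [S ::= h S h]
ghhShhg => ghhgSghhg   [S ::= g S g]
ghhgSghhg => ghhghShghhg   [S ::= h S h]
ghhghShghhg => ghhghhShhghhg   [S ::= h S h]
ghhghhShhghhg => ghhghhfSfhhghhg   [S ::= f S f]
ghhghhfSfhhghhg => ghhghhffSffhhghhg   [S ::= f S f]
ghhghhffSffhhghhg => ghhghhfffSfffhhghhg   [S ::= f S f]
ghhghhfffSfffhhghhg => ghhghhffffffhhghhg   [S ::= λ]

S => gSg => ghShg => ghhShhg => ghhgSghhg => ghhghShghhg => ghhghhShhghhg => ghhghhfSfhhghhg => ghhghhffSffhhghhg => ghhghhfffSfffhhghhg => ghhghhffffffhhghhg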